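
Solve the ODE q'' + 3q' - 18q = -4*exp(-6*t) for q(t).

Characteristic equation r² + 3r - 18 = 0 factors as (r + 6)(r - 3) = 0, so r = -6, 3.
Hence q_h = C1*exp(-6*t) + C2*exp(3*t).
Since exp(-6*t) solves the homogeneous equation (r = -6 is a root of multiplicity 1), multiply the trial by t. Try q_p = A*t*exp(-6*t). Substituting into the equation and dividing by exp(-6*t) gives A = 4/9, so q_p = 4*t*exp(-6*t)/9.

q = C1*exp(-6*t) + C2*exp(3*t) + 4*t*exp(-6*t)/9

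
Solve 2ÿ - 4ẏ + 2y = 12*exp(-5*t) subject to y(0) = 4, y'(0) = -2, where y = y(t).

y = exp(-5*t)/6 + 23*exp(t)/6 - 5*t*exp(t)

Divide through by 2: y'' - 2y' + y = 6*exp(-5*t).
Characteristic equation r² - 2r + 1 = 0 has discriminant (-2)² - 4·(1) = 0, so r = 1 is a repeated root.
Hence y_h = (C1 + C2*t)*exp(t).
Try y_p = A*exp(-5*t). Substituting into the equation and dividing by exp(-5*t) gives A = 1/6, so y_p = exp(-5*t)/6.
General solution: y = exp(-5*t)/6 + C1*exp(t) + C2*t*exp(t).
Apply the initial conditions: y(0) = 1/6 + C1 = 4 and y'(0) = -5/6 + C1 + C2 = -2. Solving gives C1 = 23/6, C2 = -5.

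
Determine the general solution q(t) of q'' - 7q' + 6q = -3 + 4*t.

q = 5/18 + 2*t/3 + C1*exp(6*t) + C2*exp(t)

Characteristic equation r² - 7r + 6 = 0 factors as (r - 6)(r - 1) = 0, so r = 6, 1.
Hence q_h = C1*exp(6*t) + C2*exp(t).
For the particular solution try q_p = A0 + A1*t. Substituting and matching coefficients of each power of t gives A0 = 5/18, A1 = 2/3, so q_p = 5/18 + 2*t/3.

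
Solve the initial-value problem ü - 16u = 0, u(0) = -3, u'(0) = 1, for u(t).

u = -13*exp(-4*t)/8 - 11*exp(4*t)/8

Characteristic equation r² - 16 = 0 factors as (r - 4)(r + 4) = 0, so r = 4, -4.
Hence u_h = C1*exp(4*t) + C2*exp(-4*t).
Apply the initial conditions: u(0) = C1 + C2 = -3 and u'(0) = -4*C2 + 4*C1 = 1. Solving gives C1 = -11/8, C2 = -13/8.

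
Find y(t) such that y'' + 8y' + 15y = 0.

Characteristic equation r² + 8r + 15 = 0 factors as (r + 5)(r + 3) = 0, so r = -5, -3.
Hence y_h = C1*exp(-5*t) + C2*exp(-3*t).

y = C1*exp(-5*t) + C2*exp(-3*t)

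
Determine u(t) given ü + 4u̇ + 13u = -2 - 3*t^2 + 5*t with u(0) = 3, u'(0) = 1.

u = -616/2197 - 3*t**2/13 + 89*t/169 + 7207*cos(3*t)*exp(-2*t)/2197 + 15454*exp(-2*t)*sin(3*t)/6591

Characteristic equation r² + 4r + 13 = 0 has discriminant (4)² - 4·(13) = -36 < 0, so r = -2 ± 3i.
Hence u_h = C1*cos(3*t)*exp(-2*t) + C2*exp(-2*t)*sin(3*t).
For the particular solution try u_p = A0 + A1*t + A2*t^2. Substituting and matching coefficients of each power of t gives A0 = -616/2197, A1 = 89/169, A2 = -3/13, so u_p = -616/2197 - 3*t^2/13 + 89*t/169.
General solution: u = -616/2197 - 3*t^2/13 + 89*t/169 + C1*cos(3*t)*exp(-2*t) + C2*exp(-2*t)*sin(3*t).
Apply the initial conditions: u(0) = -616/2197 + C1 = 3 and u'(0) = 89/169 - 2*C1 + 3*C2 = 1. Solving gives C1 = 7207/2197, C2 = 15454/6591.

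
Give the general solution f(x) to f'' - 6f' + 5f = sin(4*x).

Characteristic equation r² - 6r + 5 = 0 factors as (r - 5)(r - 1) = 0, so r = 5, 1.
Hence f_h = C1*exp(5*x) + C2*exp(x).
Try f_p = A*cos(4*x) + B*sin(4*x). Substituting and equating the coefficients of cos(4x) and sin(4x) gives A = 24/697, B = -11/697, so f_p = -11*sin(4*x)/697 + 24*cos(4*x)/697.

f = -11*sin(4*x)/697 + 24*cos(4*x)/697 + C1*exp(5*x) + C2*exp(x)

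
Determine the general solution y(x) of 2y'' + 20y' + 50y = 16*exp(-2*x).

y = 8*exp(-2*x)/9 + C1*exp(-5*x) + C2*x*exp(-5*x)

Divide through by 2: y'' + 10y' + 25y = 8*exp(-2*x).
Characteristic equation r² + 10r + 25 = 0 has discriminant (10)² - 4·(25) = 0, so r = -5 is a repeated root.
Hence y_h = (C1 + C2*x)*exp(-5*x).
Try y_p = A*exp(-2*x). Substituting into the equation and dividing by exp(-2*x) gives A = 8/9, so y_p = 8*exp(-2*x)/9.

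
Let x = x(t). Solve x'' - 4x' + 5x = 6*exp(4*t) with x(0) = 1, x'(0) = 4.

Characteristic equation r² - 4r + 5 = 0 has discriminant (-4)² - 4·(5) = -4 < 0, so r = 2 ± i.
Hence x_h = C1*cos(t)*exp(2*t) + C2*exp(2*t)*sin(t).
Try x_p = A*exp(4*t). Substituting into the equation and dividing by exp(4*t) gives A = 6/5, so x_p = 6*exp(4*t)/5.
General solution: x = 6*exp(4*t)/5 + C1*cos(t)*exp(2*t) + C2*exp(2*t)*sin(t).
Apply the initial conditions: x(0) = 6/5 + C1 = 1 and x'(0) = 24/5 + C2 + 2*C1 = 4. Solving gives C1 = -1/5, C2 = -2/5.

x = 6*exp(4*t)/5 - 2*exp(2*t)*sin(t)/5 - cos(t)*exp(2*t)/5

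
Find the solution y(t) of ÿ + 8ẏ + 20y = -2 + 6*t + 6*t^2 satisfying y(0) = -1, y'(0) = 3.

Characteristic equation r² + 8r + 20 = 0 has discriminant (8)² - 4·(20) = -16 < 0, so r = -4 ± 2i.
Hence y_h = C1*cos(2*t)*exp(-4*t) + C2*exp(-4*t)*sin(2*t).
For the particular solution try y_p = A0 + A1*t + A2*t^2. Substituting and matching coefficients of each power of t gives A0 = -77/500, A1 = 3/50, A2 = 3/10, so y_p = -77/500 + 3*t^2/10 + 3*t/50.
General solution: y = -77/500 + 3*t^2/10 + 3*t/50 + C1*cos(2*t)*exp(-4*t) + C2*exp(-4*t)*sin(2*t).
Apply the initial conditions: y(0) = -77/500 + C1 = -1 and y'(0) = 3/50 - 4*C1 + 2*C2 = 3. Solving gives C1 = -423/500, C2 = -111/500.

y = -77/500 + 3*t**2/10 + 3*t/50 - 423*cos(2*t)*exp(-4*t)/500 - 111*exp(-4*t)*sin(2*t)/500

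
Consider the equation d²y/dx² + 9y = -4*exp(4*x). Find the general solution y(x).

y = -4*exp(4*x)/25 + C1*cos(3*x) + C2*sin(3*x)

Characteristic equation r² + 9 = 0 has discriminant (0)² - 4·(9) = -36 < 0, so r = ± 3i.
Hence y_h = C1*cos(3*x) + C2*sin(3*x).
Try y_p = A*exp(4*x). Substituting into the equation and dividing by exp(4*x) gives A = -4/25, so y_p = -4*exp(4*x)/25.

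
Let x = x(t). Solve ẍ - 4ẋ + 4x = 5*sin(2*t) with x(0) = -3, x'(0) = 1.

Characteristic equation r² - 4r + 4 = 0 has discriminant (-4)² - 4·(4) = 0, so r = 2 is a repeated root.
Hence x_h = (C1 + C2*t)*exp(2*t).
Try x_p = A*cos(2*t) + B*sin(2*t). Substituting and equating the coefficients of cos(2t) and sin(2t) gives A = 5/8, B = 0, so x_p = 5*cos(2*t)/8.
General solution: x = 5*cos(2*t)/8 + C1*exp(2*t) + C2*t*exp(2*t).
Apply the initial conditions: x(0) = 5/8 + C1 = -3 and x'(0) = C2 + 2*C1 = 1. Solving gives C1 = -29/8, C2 = 33/4.

x = -29*exp(2*t)/8 + 5*cos(2*t)/8 + 33*t*exp(2*t)/4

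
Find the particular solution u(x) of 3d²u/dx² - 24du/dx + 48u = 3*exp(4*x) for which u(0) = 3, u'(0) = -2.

Divide through by 3: u'' - 8u' + 16u = exp(4*x).
Characteristic equation r² - 8r + 16 = 0 has discriminant (-8)² - 4·(16) = 0, so r = 4 is a repeated root.
Hence u_h = (C1 + C2*x)*exp(4*x).
Since exp(4*x) solves the homogeneous equation (r = 4 is a root of multiplicity 2), multiply the trial by x^2. Try u_p = A*x^2*exp(4*x). Substituting into the equation and dividing by exp(4*x) gives A = 1/2, so u_p = x^2*exp(4*x)/2.
General solution: u = C1*exp(4*x) + x^2*exp(4*x)/2 + C2*x*exp(4*x).
Apply the initial conditions: u(0) = C1 = 3 and u'(0) = C2 + 4*C1 = -2. Solving gives C1 = 3, C2 = -14.

u = 3*exp(4*x) + x**2*exp(4*x)/2 - 14*x*exp(4*x)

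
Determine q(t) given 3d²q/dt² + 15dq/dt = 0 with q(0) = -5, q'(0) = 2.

q = -23/5 - 2*exp(-5*t)/5

Divide through by 3: q'' + 5q' = 0.
Characteristic equation r² + 5r = 0 factors as (r + 5)r = 0, so r = -5, 0.
Hence q_h = C1*exp(-5*t) + C2.
Apply the initial conditions: q(0) = C1 + C2 = -5 and q'(0) = -5*C1 = 2. Solving gives C1 = -2/5, C2 = -23/5.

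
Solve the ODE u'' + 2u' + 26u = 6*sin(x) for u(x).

u = -12*cos(x)/629 + 150*sin(x)/629 + C1*cos(5*x)*exp(-x) + C2*exp(-x)*sin(5*x)

Characteristic equation r² + 2r + 26 = 0 has discriminant (2)² - 4·(26) = -100 < 0, so r = -1 ± 5i.
Hence u_h = C1*cos(5*x)*exp(-x) + C2*exp(-x)*sin(5*x).
Try u_p = A*cos(x) + B*sin(x). Substituting and equating the coefficients of cos(x) and sin(x) gives A = -12/629, B = 150/629, so u_p = -12*cos(x)/629 + 150*sin(x)/629.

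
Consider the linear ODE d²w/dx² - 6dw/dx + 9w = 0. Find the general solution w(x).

Characteristic equation r² - 6r + 9 = 0 has discriminant (-6)² - 4·(9) = 0, so r = 3 is a repeated root.
Hence w_h = (C1 + C2*x)*exp(3*x).

w = C1*exp(3*x) + C2*x*exp(3*x)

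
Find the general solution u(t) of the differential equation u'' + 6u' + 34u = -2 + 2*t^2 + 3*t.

u = -729/9826 + t**2/17 + 39*t/578 + C1*cos(5*t)*exp(-3*t) + C2*exp(-3*t)*sin(5*t)

Characteristic equation r² + 6r + 34 = 0 has discriminant (6)² - 4·(34) = -100 < 0, so r = -3 ± 5i.
Hence u_h = C1*cos(5*t)*exp(-3*t) + C2*exp(-3*t)*sin(5*t).
For the particular solution try u_p = A0 + A1*t + A2*t^2. Substituting and matching coefficients of each power of t gives A0 = -729/9826, A1 = 39/578, A2 = 1/17, so u_p = -729/9826 + t^2/17 + 39*t/578.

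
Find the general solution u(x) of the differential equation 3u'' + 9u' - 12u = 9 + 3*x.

u = -15/16 - x/4 + C1*exp(x) + C2*exp(-4*x)

Divide through by 3: u'' + 3u' - 4u = 3 + x.
Characteristic equation r² + 3r - 4 = 0 factors as (r - 1)(r + 4) = 0, so r = 1, -4.
Hence u_h = C1*exp(x) + C2*exp(-4*x).
For the particular solution try u_p = A0 + A1*x. Substituting and matching coefficients of each power of x gives A0 = -15/16, A1 = -1/4, so u_p = -15/16 - x/4.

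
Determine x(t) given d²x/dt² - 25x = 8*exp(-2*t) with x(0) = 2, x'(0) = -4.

x = -8*exp(-2*t)/21 + 5*exp(-5*t)/3 + 5*exp(5*t)/7

Characteristic equation r² - 25 = 0 factors as (r - 5)(r + 5) = 0, so r = 5, -5.
Hence x_h = C1*exp(5*t) + C2*exp(-5*t).
Try x_p = A*exp(-2*t). Substituting into the equation and dividing by exp(-2*t) gives A = -8/21, so x_p = -8*exp(-2*t)/21.
General solution: x = -8*exp(-2*t)/21 + C1*exp(5*t) + C2*exp(-5*t).
Apply the initial conditions: x(0) = -8/21 + C1 + C2 = 2 and x'(0) = 16/21 - 5*C2 + 5*C1 = -4. Solving gives C1 = 5/7, C2 = 5/3.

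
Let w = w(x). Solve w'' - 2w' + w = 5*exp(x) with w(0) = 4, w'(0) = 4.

w = 4*exp(x) + 5*x**2*exp(x)/2

Characteristic equation r² - 2r + 1 = 0 has discriminant (-2)² - 4·(1) = 0, so r = 1 is a repeated root.
Hence w_h = (C1 + C2*x)*exp(x).
Since exp(x) solves the homogeneous equation (r = 1 is a root of multiplicity 2), multiply the trial by x^2. Try w_p = A*x^2*exp(x). Substituting into the equation and dividing by exp(x) gives A = 5/2, so w_p = 5*x^2*exp(x)/2.
General solution: w = C1*exp(x) + 5*x^2*exp(x)/2 + C2*x*exp(x).
Apply the initial conditions: w(0) = C1 = 4 and w'(0) = C1 + C2 = 4. Solving gives C1 = 4, C2 = 0.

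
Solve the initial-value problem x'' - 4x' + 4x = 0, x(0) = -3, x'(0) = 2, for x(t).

Characteristic equation r² - 4r + 4 = 0 has discriminant (-4)² - 4·(4) = 0, so r = 2 is a repeated root.
Hence x_h = (C1 + C2*t)*exp(2*t).
Apply the initial conditions: x(0) = C1 = -3 and x'(0) = C2 + 2*C1 = 2. Solving gives C1 = -3, C2 = 8.

x = -3*exp(2*t) + 8*t*exp(2*t)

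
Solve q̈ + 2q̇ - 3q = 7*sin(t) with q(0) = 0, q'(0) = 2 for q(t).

Characteristic equation r² + 2r - 3 = 0 factors as (r - 1)(r + 3) = 0, so r = 1, -3.
Hence q_h = C1*exp(t) + C2*exp(-3*t).
Try q_p = A*cos(t) + B*sin(t). Substituting and equating the coefficients of cos(t) and sin(t) gives A = -7/10, B = -7/5, so q_p = -7*sin(t)/5 - 7*cos(t)/10.
General solution: q = -7*sin(t)/5 - 7*cos(t)/10 + C1*exp(t) + C2*exp(-3*t).
Apply the initial conditions: q(0) = -7/10 + C1 + C2 = 0 and q'(0) = -7/5 + C1 - 3*C2 = 2. Solving gives C1 = 11/8, C2 = -27/40.

q = -27*exp(-3*t)/40 - 7*sin(t)/5 - 7*cos(t)/10 + 11*exp(t)/8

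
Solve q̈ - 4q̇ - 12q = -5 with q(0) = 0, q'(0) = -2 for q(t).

Characteristic equation r² - 4r - 12 = 0 factors as (r - 6)(r + 2) = 0, so r = 6, -2.
Hence q_h = C1*exp(6*t) + C2*exp(-2*t).
For the particular solution try q_p = A0. Substituting and matching coefficients of each power of t gives A0 = 5/12, so q_p = 5/12.
General solution: q = 5/12 + C1*exp(6*t) + C2*exp(-2*t).
Apply the initial conditions: q(0) = 5/12 + C1 + C2 = 0 and q'(0) = -2*C2 + 6*C1 = -2. Solving gives C1 = -17/48, C2 = -1/16.

q = 5/12 - 17*exp(6*t)/48 - exp(-2*t)/16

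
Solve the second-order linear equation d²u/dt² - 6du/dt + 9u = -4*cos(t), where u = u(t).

Characteristic equation r² - 6r + 9 = 0 has discriminant (-6)² - 4·(9) = 0, so r = 3 is a repeated root.
Hence u_h = (C1 + C2*t)*exp(3*t).
Try u_p = A*cos(t) + B*sin(t). Substituting and equating the coefficients of cos(t) and sin(t) gives A = -8/25, B = 6/25, so u_p = -8*cos(t)/25 + 6*sin(t)/25.

u = -8*cos(t)/25 + 6*sin(t)/25 + C1*exp(3*t) + C2*t*exp(3*t)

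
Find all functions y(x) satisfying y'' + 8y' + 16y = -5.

y = -5/16 + C1*exp(-4*x) + C2*x*exp(-4*x)

Characteristic equation r² + 8r + 16 = 0 has discriminant (8)² - 4·(16) = 0, so r = -4 is a repeated root.
Hence y_h = (C1 + C2*x)*exp(-4*x).
For the particular solution try y_p = A0. Substituting and matching coefficients of each power of x gives A0 = -5/16, so y_p = -5/16.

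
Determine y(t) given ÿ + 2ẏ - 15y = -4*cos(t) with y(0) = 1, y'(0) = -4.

y = -2*sin(t)/65 - exp(3*t)/40 + 16*cos(t)/65 + 81*exp(-5*t)/104

Characteristic equation r² + 2r - 15 = 0 factors as (r + 5)(r - 3) = 0, so r = -5, 3.
Hence y_h = C1*exp(-5*t) + C2*exp(3*t).
Try y_p = A*cos(t) + B*sin(t). Substituting and equating the coefficients of cos(t) and sin(t) gives A = 16/65, B = -2/65, so y_p = -2*sin(t)/65 + 16*cos(t)/65.
General solution: y = -2*sin(t)/65 + 16*cos(t)/65 + C1*exp(-5*t) + C2*exp(3*t).
Apply the initial conditions: y(0) = 16/65 + C1 + C2 = 1 and y'(0) = -2/65 - 5*C1 + 3*C2 = -4. Solving gives C1 = 81/104, C2 = -1/40.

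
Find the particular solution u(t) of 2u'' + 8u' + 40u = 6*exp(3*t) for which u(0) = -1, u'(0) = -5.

Divide through by 2: u'' + 4u' + 20u = 3*exp(3*t).
Characteristic equation r² + 4r + 20 = 0 has discriminant (4)² - 4·(20) = -64 < 0, so r = -2 ± 4i.
Hence u_h = C1*cos(4*t)*exp(-2*t) + C2*exp(-2*t)*sin(4*t).
Try u_p = A*exp(3*t). Substituting into the equation and dividing by exp(3*t) gives A = 3/41, so u_p = 3*exp(3*t)/41.
General solution: u = 3*exp(3*t)/41 + C1*cos(4*t)*exp(-2*t) + C2*exp(-2*t)*sin(4*t).
Apply the initial conditions: u(0) = 3/41 + C1 = -1 and u'(0) = 9/41 - 2*C1 + 4*C2 = -5. Solving gives C1 = -44/41, C2 = -151/82.

u = 3*exp(3*t)/41 - 151*exp(-2*t)*sin(4*t)/82 - 44*cos(4*t)*exp(-2*t)/41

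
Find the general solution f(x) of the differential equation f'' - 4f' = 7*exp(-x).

f = C2 + 7*exp(-x)/5 + C1*exp(4*x)

Characteristic equation r² - 4r = 0 factors as (r - 4)r = 0, so r = 4, 0.
Hence f_h = C1*exp(4*x) + C2.
Try f_p = A*exp(-x). Substituting into the equation and dividing by exp(-x) gives A = 7/5, so f_p = 7*exp(-x)/5.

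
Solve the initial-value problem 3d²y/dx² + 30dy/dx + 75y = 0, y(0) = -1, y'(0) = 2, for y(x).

y = -exp(-5*x) - 3*x*exp(-5*x)

Divide through by 3: y'' + 10y' + 25y = 0.
Characteristic equation r² + 10r + 25 = 0 has discriminant (10)² - 4·(25) = 0, so r = -5 is a repeated root.
Hence y_h = (C1 + C2*x)*exp(-5*x).
Apply the initial conditions: y(0) = C1 = -1 and y'(0) = C2 - 5*C1 = 2. Solving gives C1 = -1, C2 = -3.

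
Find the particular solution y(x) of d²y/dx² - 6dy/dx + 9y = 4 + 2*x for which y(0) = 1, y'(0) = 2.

y = 16/27 + 2*x/9 + 11*exp(3*x)/27 + 5*x*exp(3*x)/9

Characteristic equation r² - 6r + 9 = 0 has discriminant (-6)² - 4·(9) = 0, so r = 3 is a repeated root.
Hence y_h = (C1 + C2*x)*exp(3*x).
For the particular solution try y_p = A0 + A1*x. Substituting and matching coefficients of each power of x gives A0 = 16/27, A1 = 2/9, so y_p = 16/27 + 2*x/9.
General solution: y = 16/27 + 2*x/9 + C1*exp(3*x) + C2*x*exp(3*x).
Apply the initial conditions: y(0) = 16/27 + C1 = 1 and y'(0) = 2/9 + C2 + 3*C1 = 2. Solving gives C1 = 11/27, C2 = 5/9.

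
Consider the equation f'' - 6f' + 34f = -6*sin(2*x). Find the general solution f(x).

f = -5*sin(2*x)/29 - 2*cos(2*x)/29 + C1*cos(5*x)*exp(3*x) + C2*exp(3*x)*sin(5*x)

Characteristic equation r² - 6r + 34 = 0 has discriminant (-6)² - 4·(34) = -100 < 0, so r = 3 ± 5i.
Hence f_h = C1*cos(5*x)*exp(3*x) + C2*exp(3*x)*sin(5*x).
Try f_p = A*cos(2*x) + B*sin(2*x). Substituting and equating the coefficients of cos(2x) and sin(2x) gives A = -2/29, B = -5/29, so f_p = -5*sin(2*x)/29 - 2*cos(2*x)/29.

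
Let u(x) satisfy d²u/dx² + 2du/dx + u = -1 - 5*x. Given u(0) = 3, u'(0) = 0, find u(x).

u = 9 - 6*exp(-x) - 5*x - x*exp(-x)

Characteristic equation r² + 2r + 1 = 0 has discriminant (2)² - 4·(1) = 0, so r = -1 is a repeated root.
Hence u_h = (C1 + C2*x)*exp(-x).
For the particular solution try u_p = A0 + A1*x. Substituting and matching coefficients of each power of x gives A0 = 9, A1 = -5, so u_p = 9 - 5*x.
General solution: u = 9 - 5*x + C1*exp(-x) + C2*x*exp(-x).
Apply the initial conditions: u(0) = 9 + C1 = 3 and u'(0) = -5 + C2 - C1 = 0. Solving gives C1 = -6, C2 = -1.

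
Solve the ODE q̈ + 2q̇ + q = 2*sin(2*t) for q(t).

q = -8*cos(2*t)/25 - 6*sin(2*t)/25 + C1*exp(-t) + C2*t*exp(-t)

Characteristic equation r² + 2r + 1 = 0 has discriminant (2)² - 4·(1) = 0, so r = -1 is a repeated root.
Hence q_h = (C1 + C2*t)*exp(-t).
Try q_p = A*cos(2*t) + B*sin(2*t). Substituting and equating the coefficients of cos(2t) and sin(2t) gives A = -8/25, B = -6/25, so q_p = -8*cos(2*t)/25 - 6*sin(2*t)/25.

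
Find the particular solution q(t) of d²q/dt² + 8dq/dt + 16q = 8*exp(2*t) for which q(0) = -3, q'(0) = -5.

q = -29*exp(-4*t)/9 + 2*exp(2*t)/9 - 55*t*exp(-4*t)/3

Characteristic equation r² + 8r + 16 = 0 has discriminant (8)² - 4·(16) = 0, so r = -4 is a repeated root.
Hence q_h = (C1 + C2*t)*exp(-4*t).
Try q_p = A*exp(2*t). Substituting into the equation and dividing by exp(2*t) gives A = 2/9, so q_p = 2*exp(2*t)/9.
General solution: q = 2*exp(2*t)/9 + C1*exp(-4*t) + C2*t*exp(-4*t).
Apply the initial conditions: q(0) = 2/9 + C1 = -3 and q'(0) = 4/9 + C2 - 4*C1 = -5. Solving gives C1 = -29/9, C2 = -55/3.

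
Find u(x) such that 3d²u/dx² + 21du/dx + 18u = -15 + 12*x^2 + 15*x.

u = -23/108 - 13*x/18 + 2*x**2/3 + C1*exp(-6*x) + C2*exp(-x)

Divide through by 3: u'' + 7u' + 6u = -5 + 4*x^2 + 5*x.
Characteristic equation r² + 7r + 6 = 0 factors as (r + 6)(r + 1) = 0, so r = -6, -1.
Hence u_h = C1*exp(-6*x) + C2*exp(-x).
For the particular solution try u_p = A0 + A1*x + A2*x^2. Substituting and matching coefficients of each power of x gives A0 = -23/108, A1 = -13/18, A2 = 2/3, so u_p = -23/108 - 13*x/18 + 2*x^2/3.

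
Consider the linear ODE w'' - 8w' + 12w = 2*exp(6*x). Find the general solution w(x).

Characteristic equation r² - 8r + 12 = 0 factors as (r - 2)(r - 6) = 0, so r = 2, 6.
Hence w_h = C1*exp(2*x) + C2*exp(6*x).
Since exp(6*x) solves the homogeneous equation (r = 6 is a root of multiplicity 1), multiply the trial by x. Try w_p = A*x*exp(6*x). Substituting into the equation and dividing by exp(6*x) gives A = 1/2, so w_p = x*exp(6*x)/2.

w = C1*exp(2*x) + C2*exp(6*x) + x*exp(6*x)/2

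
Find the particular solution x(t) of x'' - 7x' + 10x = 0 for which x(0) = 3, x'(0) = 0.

Characteristic equation r² - 7r + 10 = 0 factors as (r - 2)(r - 5) = 0, so r = 2, 5.
Hence x_h = C1*exp(2*t) + C2*exp(5*t).
Apply the initial conditions: x(0) = C1 + C2 = 3 and x'(0) = 2*C1 + 5*C2 = 0. Solving gives C1 = 5, C2 = -2.

x = -2*exp(5*t) + 5*exp(2*t)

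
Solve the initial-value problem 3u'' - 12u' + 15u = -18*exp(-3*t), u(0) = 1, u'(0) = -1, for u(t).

u = -3*exp(-3*t)/13 - 54*exp(2*t)*sin(t)/13 + 16*cos(t)*exp(2*t)/13

Divide through by 3: u'' - 4u' + 5u = -6*exp(-3*t).
Characteristic equation r² - 4r + 5 = 0 has discriminant (-4)² - 4·(5) = -4 < 0, so r = 2 ± i.
Hence u_h = C1*cos(t)*exp(2*t) + C2*exp(2*t)*sin(t).
Try u_p = A*exp(-3*t). Substituting into the equation and dividing by exp(-3*t) gives A = -3/13, so u_p = -3*exp(-3*t)/13.
General solution: u = -3*exp(-3*t)/13 + C1*cos(t)*exp(2*t) + C2*exp(2*t)*sin(t).
Apply the initial conditions: u(0) = -3/13 + C1 = 1 and u'(0) = 9/13 + C2 + 2*C1 = -1. Solving gives C1 = 16/13, C2 = -54/13.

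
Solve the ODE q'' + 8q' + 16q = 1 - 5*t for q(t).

Characteristic equation r² + 8r + 16 = 0 has discriminant (8)² - 4·(16) = 0, so r = -4 is a repeated root.
Hence q_h = (C1 + C2*t)*exp(-4*t).
For the particular solution try q_p = A0 + A1*t. Substituting and matching coefficients of each power of t gives A0 = 7/32, A1 = -5/16, so q_p = 7/32 - 5*t/16.

q = 7/32 - 5*t/16 + C1*exp(-4*t) + C2*t*exp(-4*t)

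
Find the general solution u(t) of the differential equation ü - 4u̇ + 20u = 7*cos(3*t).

u = -84*sin(3*t)/265 + 77*cos(3*t)/265 + C1*cos(4*t)*exp(2*t) + C2*exp(2*t)*sin(4*t)

Characteristic equation r² - 4r + 20 = 0 has discriminant (-4)² - 4·(20) = -64 < 0, so r = 2 ± 4i.
Hence u_h = C1*cos(4*t)*exp(2*t) + C2*exp(2*t)*sin(4*t).
Try u_p = A*cos(3*t) + B*sin(3*t). Substituting and equating the coefficients of cos(3t) and sin(3t) gives A = 77/265, B = -84/265, so u_p = -84*sin(3*t)/265 + 77*cos(3*t)/265.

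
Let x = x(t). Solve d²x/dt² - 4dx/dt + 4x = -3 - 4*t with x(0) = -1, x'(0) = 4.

x = -7/4 - t + 3*exp(2*t)/4 + 7*t*exp(2*t)/2

Characteristic equation r² - 4r + 4 = 0 has discriminant (-4)² - 4·(4) = 0, so r = 2 is a repeated root.
Hence x_h = (C1 + C2*t)*exp(2*t).
For the particular solution try x_p = A0 + A1*t. Substituting and matching coefficients of each power of t gives A0 = -7/4, A1 = -1, so x_p = -7/4 - t.
General solution: x = -7/4 - t + C1*exp(2*t) + C2*t*exp(2*t).
Apply the initial conditions: x(0) = -7/4 + C1 = -1 and x'(0) = -1 + C2 + 2*C1 = 4. Solving gives C1 = 3/4, C2 = 7/2.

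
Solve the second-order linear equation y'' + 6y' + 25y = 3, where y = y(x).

y = 3/25 + C1*cos(4*x)*exp(-3*x) + C2*exp(-3*x)*sin(4*x)

Characteristic equation r² + 6r + 25 = 0 has discriminant (6)² - 4·(25) = -64 < 0, so r = -3 ± 4i.
Hence y_h = C1*cos(4*x)*exp(-3*x) + C2*exp(-3*x)*sin(4*x).
For the particular solution try y_p = A0. Substituting and matching coefficients of each power of x gives A0 = 3/25, so y_p = 3/25.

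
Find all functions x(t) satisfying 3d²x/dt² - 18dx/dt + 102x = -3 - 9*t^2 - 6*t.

Divide through by 3: x'' - 6x' + 34x = -1 - 3*t^2 - 2*t.
Characteristic equation r² - 6r + 34 = 0 has discriminant (-6)² - 4·(34) = -100 < 0, so r = 3 ± 5i.
Hence x_h = C1*cos(5*t)*exp(3*t) + C2*exp(3*t)*sin(5*t).
For the particular solution try x_p = A0 + A1*t + A2*t^2. Substituting and matching coefficients of each power of t gives A0 = -197/4913, A1 = -26/289, A2 = -3/34, so x_p = -197/4913 - 26*t/289 - 3*t^2/34.

x = -197/4913 - 26*t/289 - 3*t**2/34 + C1*cos(5*t)*exp(3*t) + C2*exp(3*t)*sin(5*t)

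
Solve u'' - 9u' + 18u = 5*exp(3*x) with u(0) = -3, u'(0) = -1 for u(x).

Characteristic equation r² - 9r + 18 = 0 factors as (r - 3)(r - 6) = 0, so r = 3, 6.
Hence u_h = C1*exp(3*x) + C2*exp(6*x).
Since exp(3*x) solves the homogeneous equation (r = 3 is a root of multiplicity 1), multiply the trial by x. Try u_p = A*x*exp(3*x). Substituting into the equation and dividing by exp(3*x) gives A = -5/3, so u_p = -5*x*exp(3*x)/3.
General solution: u = C1*exp(3*x) + C2*exp(6*x) - 5*x*exp(3*x)/3.
Apply the initial conditions: u(0) = C1 + C2 = -3 and u'(0) = -5/3 + 3*C1 + 6*C2 = -1. Solving gives C1 = -56/9, C2 = 29/9.

u = -56*exp(3*x)/9 + 29*exp(6*x)/9 - 5*x*exp(3*x)/3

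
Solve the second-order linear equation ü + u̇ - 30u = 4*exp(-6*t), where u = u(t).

Characteristic equation r² + r - 30 = 0 factors as (r - 5)(r + 6) = 0, so r = 5, -6.
Hence u_h = C1*exp(5*t) + C2*exp(-6*t).
Since exp(-6*t) solves the homogeneous equation (r = -6 is a root of multiplicity 1), multiply the trial by t. Try u_p = A*t*exp(-6*t). Substituting into the equation and dividing by exp(-6*t) gives A = -4/11, so u_p = -4*t*exp(-6*t)/11.

u = C1*exp(5*t) + C2*exp(-6*t) - 4*t*exp(-6*t)/11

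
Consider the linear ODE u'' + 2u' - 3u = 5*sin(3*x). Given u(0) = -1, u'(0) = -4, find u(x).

Characteristic equation r² + 2r - 3 = 0 factors as (r + 3)(r - 1) = 0, so r = -3, 1.
Hence u_h = C1*exp(-3*x) + C2*exp(x).
Try u_p = A*cos(3*x) + B*sin(3*x). Substituting and equating the coefficients of cos(3x) and sin(3x) gives A = -1/6, B = -1/3, so u_p = -sin(3*x)/3 - cos(3*x)/6.
General solution: u = -sin(3*x)/3 - cos(3*x)/6 + C1*exp(-3*x) + C2*exp(x).
Apply the initial conditions: u(0) = -1/6 + C1 + C2 = -1 and u'(0) = -1 + C2 - 3*C1 = -4. Solving gives C1 = 13/24, C2 = -11/8.

u = -11*exp(x)/8 - sin(3*x)/3 - cos(3*x)/6 + 13*exp(-3*x)/24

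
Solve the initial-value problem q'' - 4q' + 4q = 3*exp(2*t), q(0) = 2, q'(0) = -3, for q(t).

q = 2*exp(2*t) - 7*t*exp(2*t) + 3*t**2*exp(2*t)/2

Characteristic equation r² - 4r + 4 = 0 has discriminant (-4)² - 4·(4) = 0, so r = 2 is a repeated root.
Hence q_h = (C1 + C2*t)*exp(2*t).
Since exp(2*t) solves the homogeneous equation (r = 2 is a root of multiplicity 2), multiply the trial by t^2. Try q_p = A*t^2*exp(2*t). Substituting into the equation and dividing by exp(2*t) gives A = 3/2, so q_p = 3*t^2*exp(2*t)/2.
General solution: q = C1*exp(2*t) + 3*t^2*exp(2*t)/2 + C2*t*exp(2*t).
Apply the initial conditions: q(0) = C1 = 2 and q'(0) = C2 + 2*C1 = -3. Solving gives C1 = 2, C2 = -7.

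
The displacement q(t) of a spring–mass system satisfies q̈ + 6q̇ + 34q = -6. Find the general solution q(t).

q = -3/17 + C1*cos(5*t)*exp(-3*t) + C2*exp(-3*t)*sin(5*t)

Characteristic equation r² + 6r + 34 = 0 has discriminant (6)² - 4·(34) = -100 < 0, so r = -3 ± 5i.
Hence q_h = C1*cos(5*t)*exp(-3*t) + C2*exp(-3*t)*sin(5*t).
For the particular solution try q_p = A0. Substituting and matching coefficients of each power of t gives A0 = -3/17, so q_p = -3/17.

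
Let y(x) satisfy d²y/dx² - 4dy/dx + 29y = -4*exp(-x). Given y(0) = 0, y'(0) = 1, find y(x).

Characteristic equation r² - 4r + 29 = 0 has discriminant (-4)² - 4·(29) = -100 < 0, so r = 2 ± 5i.
Hence y_h = C1*cos(5*x)*exp(2*x) + C2*exp(2*x)*sin(5*x).
Try y_p = A*exp(-x). Substituting into the equation and dividing by exp(-x) gives A = -2/17, so y_p = -2*exp(-x)/17.
General solution: y = -2*exp(-x)/17 + C1*cos(5*x)*exp(2*x) + C2*exp(2*x)*sin(5*x).
Apply the initial conditions: y(0) = -2/17 + C1 = 0 and y'(0) = 2/17 + 2*C1 + 5*C2 = 1. Solving gives C1 = 2/17, C2 = 11/85.

y = -2*exp(-x)/17 + 2*cos(5*x)*exp(2*x)/17 + 11*exp(2*x)*sin(5*x)/85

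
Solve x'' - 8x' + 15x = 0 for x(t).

Characteristic equation r² - 8r + 15 = 0 factors as (r - 5)(r - 3) = 0, so r = 5, 3.
Hence x_h = C1*exp(5*t) + C2*exp(3*t).

x = C1*exp(5*t) + C2*exp(3*t)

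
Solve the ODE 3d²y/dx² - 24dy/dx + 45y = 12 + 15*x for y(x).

Divide through by 3: y'' - 8y' + 15y = 4 + 5*x.
Characteristic equation r² - 8r + 15 = 0 factors as (r - 3)(r - 5) = 0, so r = 3, 5.
Hence y_h = C1*exp(3*x) + C2*exp(5*x).
For the particular solution try y_p = A0 + A1*x. Substituting and matching coefficients of each power of x gives A0 = 4/9, A1 = 1/3, so y_p = 4/9 + x/3.

y = 4/9 + x/3 + C1*exp(3*x) + C2*exp(5*x)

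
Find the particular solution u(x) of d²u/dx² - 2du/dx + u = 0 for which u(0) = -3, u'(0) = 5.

u = -3*exp(x) + 8*x*exp(x)

Characteristic equation r² - 2r + 1 = 0 has discriminant (-2)² - 4·(1) = 0, so r = 1 is a repeated root.
Hence u_h = (C1 + C2*x)*exp(x).
Apply the initial conditions: u(0) = C1 = -3 and u'(0) = C1 + C2 = 5. Solving gives C1 = -3, C2 = 8.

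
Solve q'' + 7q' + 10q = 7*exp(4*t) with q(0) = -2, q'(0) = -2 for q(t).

Characteristic equation r² + 7r + 10 = 0 factors as (r + 2)(r + 5) = 0, so r = -2, -5.
Hence q_h = C1*exp(-2*t) + C2*exp(-5*t).
Try q_p = A*exp(4*t). Substituting into the equation and dividing by exp(4*t) gives A = 7/54, so q_p = 7*exp(4*t)/54.
General solution: q = 7*exp(4*t)/54 + C1*exp(-2*t) + C2*exp(-5*t).
Apply the initial conditions: q(0) = 7/54 + C1 + C2 = -2 and q'(0) = 14/27 - 5*C2 - 2*C1 = -2. Solving gives C1 = -79/18, C2 = 61/27.

q = -79*exp(-2*t)/18 + 7*exp(4*t)/54 + 61*exp(-5*t)/27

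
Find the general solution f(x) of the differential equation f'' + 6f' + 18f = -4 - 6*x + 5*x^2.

Characteristic equation r² + 6r + 18 = 0 has discriminant (6)² - 4·(18) = -36 < 0, so r = -3 ± 3i.
Hence f_h = C1*cos(3*x)*exp(-3*x) + C2*exp(-3*x)*sin(3*x).
For the particular solution try f_p = A0 + A1*x + A2*x^2. Substituting and matching coefficients of each power of x gives A0 = -13/162, A1 = -14/27, A2 = 5/18, so f_p = -13/162 - 14*x/27 + 5*x^2/18.

f = -13/162 - 14*x/27 + 5*x**2/18 + C1*cos(3*x)*exp(-3*x) + C2*exp(-3*x)*sin(3*x)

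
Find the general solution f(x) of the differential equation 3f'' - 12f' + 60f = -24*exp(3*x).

Divide through by 3: f'' - 4f' + 20f = -8*exp(3*x).
Characteristic equation r² - 4r + 20 = 0 has discriminant (-4)² - 4·(20) = -64 < 0, so r = 2 ± 4i.
Hence f_h = C1*cos(4*x)*exp(2*x) + C2*exp(2*x)*sin(4*x).
Try f_p = A*exp(3*x). Substituting into the equation and dividing by exp(3*x) gives A = -8/17, so f_p = -8*exp(3*x)/17.

f = -8*exp(3*x)/17 + C1*cos(4*x)*exp(2*x) + C2*exp(2*x)*sin(4*x)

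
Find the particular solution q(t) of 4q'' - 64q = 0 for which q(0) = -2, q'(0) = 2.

q = -5*exp(-4*t)/4 - 3*exp(4*t)/4

Divide through by 4: q'' - 16q = 0.
Characteristic equation r² - 16 = 0 factors as (r - 4)(r + 4) = 0, so r = 4, -4.
Hence q_h = C1*exp(4*t) + C2*exp(-4*t).
Apply the initial conditions: q(0) = C1 + C2 = -2 and q'(0) = -4*C2 + 4*C1 = 2. Solving gives C1 = -3/4, C2 = -5/4.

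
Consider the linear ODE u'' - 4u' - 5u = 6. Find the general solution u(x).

Characteristic equation r² - 4r - 5 = 0 factors as (r + 1)(r - 5) = 0, so r = -1, 5.
Hence u_h = C1*exp(-x) + C2*exp(5*x).
For the particular solution try u_p = A0. Substituting and matching coefficients of each power of x gives A0 = -6/5, so u_p = -6/5.

u = -6/5 + C1*exp(-x) + C2*exp(5*x)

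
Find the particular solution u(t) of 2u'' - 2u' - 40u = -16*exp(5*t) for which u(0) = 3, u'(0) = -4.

u = 80*exp(5*t)/81 + 163*exp(-4*t)/81 - 8*t*exp(5*t)/9

Divide through by 2: u'' - u' - 20u = -8*exp(5*t).
Characteristic equation r² - r - 20 = 0 factors as (r + 4)(r - 5) = 0, so r = -4, 5.
Hence u_h = C1*exp(-4*t) + C2*exp(5*t).
Since exp(5*t) solves the homogeneous equation (r = 5 is a root of multiplicity 1), multiply the trial by t. Try u_p = A*t*exp(5*t). Substituting into the equation and dividing by exp(5*t) gives A = -8/9, so u_p = -8*t*exp(5*t)/9.
General solution: u = C1*exp(-4*t) + C2*exp(5*t) - 8*t*exp(5*t)/9.
Apply the initial conditions: u(0) = C1 + C2 = 3 and u'(0) = -8/9 - 4*C1 + 5*C2 = -4. Solving gives C1 = 163/81, C2 = 80/81.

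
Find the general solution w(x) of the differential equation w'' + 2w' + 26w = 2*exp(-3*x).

w = 2*exp(-3*x)/29 + C1*cos(5*x)*exp(-x) + C2*exp(-x)*sin(5*x)

Characteristic equation r² + 2r + 26 = 0 has discriminant (2)² - 4·(26) = -100 < 0, so r = -1 ± 5i.
Hence w_h = C1*cos(5*x)*exp(-x) + C2*exp(-x)*sin(5*x).
Try w_p = A*exp(-3*x). Substituting into the equation and dividing by exp(-3*x) gives A = 2/29, so w_p = 2*exp(-3*x)/29.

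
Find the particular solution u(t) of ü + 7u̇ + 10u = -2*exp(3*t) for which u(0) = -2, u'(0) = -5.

Characteristic equation r² + 7r + 10 = 0 factors as (r + 2)(r + 5) = 0, so r = -2, -5.
Hence u_h = C1*exp(-2*t) + C2*exp(-5*t).
Try u_p = A*exp(3*t). Substituting into the equation and dividing by exp(3*t) gives A = -1/20, so u_p = -exp(3*t)/20.
General solution: u = -exp(3*t)/20 + C1*exp(-2*t) + C2*exp(-5*t).
Apply the initial conditions: u(0) = -1/20 + C1 + C2 = -2 and u'(0) = -3/20 - 5*C2 - 2*C1 = -5. Solving gives C1 = -73/15, C2 = 35/12.

u = -73*exp(-2*t)/15 - exp(3*t)/20 + 35*exp(-5*t)/12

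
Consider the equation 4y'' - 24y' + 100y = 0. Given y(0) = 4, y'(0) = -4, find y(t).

y = -4*exp(3*t)*sin(4*t) + 4*cos(4*t)*exp(3*t)

Divide through by 4: y'' - 6y' + 25y = 0.
Characteristic equation r² - 6r + 25 = 0 has discriminant (-6)² - 4·(25) = -64 < 0, so r = 3 ± 4i.
Hence y_h = C1*cos(4*t)*exp(3*t) + C2*exp(3*t)*sin(4*t).
Apply the initial conditions: y(0) = C1 = 4 and y'(0) = 3*C1 + 4*C2 = -4. Solving gives C1 = 4, C2 = -4.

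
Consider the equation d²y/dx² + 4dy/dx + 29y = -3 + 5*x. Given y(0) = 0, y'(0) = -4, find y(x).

Characteristic equation r² + 4r + 29 = 0 has discriminant (4)² - 4·(29) = -100 < 0, so r = -2 ± 5i.
Hence y_h = C1*cos(5*x)*exp(-2*x) + C2*exp(-2*x)*sin(5*x).
For the particular solution try y_p = A0 + A1*x. Substituting and matching coefficients of each power of x gives A0 = -107/841, A1 = 5/29, so y_p = -107/841 + 5*x/29.
General solution: y = -107/841 + 5*x/29 + C1*cos(5*x)*exp(-2*x) + C2*exp(-2*x)*sin(5*x).
Apply the initial conditions: y(0) = -107/841 + C1 = 0 and y'(0) = 5/29 - 2*C1 + 5*C2 = -4. Solving gives C1 = 107/841, C2 = -659/841.

y = -107/841 + 5*x/29 - 659*exp(-2*x)*sin(5*x)/841 + 107*cos(5*x)*exp(-2*x)/841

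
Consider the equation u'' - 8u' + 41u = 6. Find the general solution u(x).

u = 6/41 + C1*cos(5*x)*exp(4*x) + C2*exp(4*x)*sin(5*x)

Characteristic equation r² - 8r + 41 = 0 has discriminant (-8)² - 4·(41) = -100 < 0, so r = 4 ± 5i.
Hence u_h = C1*cos(5*x)*exp(4*x) + C2*exp(4*x)*sin(5*x).
For the particular solution try u_p = A0. Substituting and matching coefficients of each power of x gives A0 = 6/41, so u_p = 6/41.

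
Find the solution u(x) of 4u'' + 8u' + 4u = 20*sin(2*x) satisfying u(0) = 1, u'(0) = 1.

u = -4*cos(2*x)/5 - 3*sin(2*x)/5 + 9*exp(-x)/5 + 4*x*exp(-x)

Divide through by 4: u'' + 2u' + u = 5*sin(2*x).
Characteristic equation r² + 2r + 1 = 0 has discriminant (2)² - 4·(1) = 0, so r = -1 is a repeated root.
Hence u_h = (C1 + C2*x)*exp(-x).
Try u_p = A*cos(2*x) + B*sin(2*x). Substituting and equating the coefficients of cos(2x) and sin(2x) gives A = -4/5, B = -3/5, so u_p = -4*cos(2*x)/5 - 3*sin(2*x)/5.
General solution: u = -4*cos(2*x)/5 - 3*sin(2*x)/5 + C1*exp(-x) + C2*x*exp(-x).
Apply the initial conditions: u(0) = -4/5 + C1 = 1 and u'(0) = -6/5 + C2 - C1 = 1. Solving gives C1 = 9/5, C2 = 4.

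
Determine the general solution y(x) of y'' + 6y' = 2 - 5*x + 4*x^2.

y = C2 - 19*x**2/36 + 2*x**3/9 + 55*x/108 + C1*exp(-6*x)

Characteristic equation r² + 6r = 0 factors as (r + 6)r = 0, so r = -6, 0.
Hence y_h = C1*exp(-6*x) + C2.
Since 0 is a characteristic root (multiplicity 1), multiply the polynomial trial by x: try y_p = x*(A0 + A1*x + A2*x^2). Substituting and matching coefficients of each power of x gives A0 = 55/108, A1 = -19/36, A2 = 2/9, so y_p = -19*x^2/36 + 2*x^3/9 + 55*x/108.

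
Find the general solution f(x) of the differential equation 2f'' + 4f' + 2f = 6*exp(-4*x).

f = exp(-4*x)/3 + C1*exp(-x) + C2*x*exp(-x)

Divide through by 2: f'' + 2f' + f = 3*exp(-4*x).
Characteristic equation r² + 2r + 1 = 0 has discriminant (2)² - 4·(1) = 0, so r = -1 is a repeated root.
Hence f_h = (C1 + C2*x)*exp(-x).
Try f_p = A*exp(-4*x). Substituting into the equation and dividing by exp(-4*x) gives A = 1/3, so f_p = exp(-4*x)/3.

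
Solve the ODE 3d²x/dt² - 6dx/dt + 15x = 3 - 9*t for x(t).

x = -1/25 - 3*t/5 + C1*cos(2*t)*exp(t) + C2*exp(t)*sin(2*t)

Divide through by 3: x'' - 2x' + 5x = 1 - 3*t.
Characteristic equation r² - 2r + 5 = 0 has discriminant (-2)² - 4·(5) = -16 < 0, so r = 1 ± 2i.
Hence x_h = C1*cos(2*t)*exp(t) + C2*exp(t)*sin(2*t).
For the particular solution try x_p = A0 + A1*t. Substituting and matching coefficients of each power of t gives A0 = -1/25, A1 = -3/5, so x_p = -1/25 - 3*t/5.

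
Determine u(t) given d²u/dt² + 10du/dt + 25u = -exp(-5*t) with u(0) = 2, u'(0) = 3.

u = 2*exp(-5*t) + 13*t*exp(-5*t) - t**2*exp(-5*t)/2

Characteristic equation r² + 10r + 25 = 0 has discriminant (10)² - 4·(25) = 0, so r = -5 is a repeated root.
Hence u_h = (C1 + C2*t)*exp(-5*t).
Since exp(-5*t) solves the homogeneous equation (r = -5 is a root of multiplicity 2), multiply the trial by t^2. Try u_p = A*t^2*exp(-5*t). Substituting into the equation and dividing by exp(-5*t) gives A = -1/2, so u_p = -t^2*exp(-5*t)/2.
General solution: u = C1*exp(-5*t) - t^2*exp(-5*t)/2 + C2*t*exp(-5*t).
Apply the initial conditions: u(0) = C1 = 2 and u'(0) = C2 - 5*C1 = 3. Solving gives C1 = 2, C2 = 13.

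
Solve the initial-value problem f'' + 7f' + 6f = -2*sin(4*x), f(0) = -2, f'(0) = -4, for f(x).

Characteristic equation r² + 7r + 6 = 0 factors as (r + 6)(r + 1) = 0, so r = -6, -1.
Hence f_h = C1*exp(-6*x) + C2*exp(-x).
Try f_p = A*cos(4*x) + B*sin(4*x). Substituting and equating the coefficients of cos(4x) and sin(4x) gives A = 14/221, B = 5/221, so f_p = 5*sin(4*x)/221 + 14*cos(4*x)/221.
General solution: f = 5*sin(4*x)/221 + 14*cos(4*x)/221 + C1*exp(-6*x) + C2*exp(-x).
Apply the initial conditions: f(0) = 14/221 + C1 + C2 = -2 and f'(0) = 20/221 - C2 - 6*C1 = -4. Solving gives C1 = 16/13, C2 = -56/17.

f = -56*exp(-x)/17 + 5*sin(4*x)/221 + 14*cos(4*x)/221 + 16*exp(-6*x)/13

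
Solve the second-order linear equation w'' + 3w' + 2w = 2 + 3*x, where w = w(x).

Characteristic equation r² + 3r + 2 = 0 factors as (r + 1)(r + 2) = 0, so r = -1, -2.
Hence w_h = C1*exp(-x) + C2*exp(-2*x).
For the particular solution try w_p = A0 + A1*x. Substituting and matching coefficients of each power of x gives A0 = -5/4, A1 = 3/2, so w_p = -5/4 + 3*x/2.

w = -5/4 + 3*x/2 + C1*exp(-x) + C2*exp(-2*x)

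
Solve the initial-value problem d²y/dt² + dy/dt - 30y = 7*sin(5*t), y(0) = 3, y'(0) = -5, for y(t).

Characteristic equation r² + r - 30 = 0 factors as (r - 5)(r + 6) = 0, so r = 5, -6.
Hence y_h = C1*exp(5*t) + C2*exp(-6*t).
Try y_p = A*cos(5*t) + B*sin(5*t). Substituting and equating the coefficients of cos(5t) and sin(5t) gives A = -7/610, B = -77/610, so y_p = -77*sin(5*t)/610 - 7*cos(5*t)/610.
General solution: y = -77*sin(5*t)/610 - 7*cos(5*t)/610 + C1*exp(5*t) + C2*exp(-6*t).
Apply the initial conditions: y(0) = -7/610 + C1 + C2 = 3 and y'(0) = -77/122 - 6*C2 + 5*C1 = -5. Solving gives C1 = 137/110, C2 = 1185/671.

y = -77*sin(5*t)/610 - 7*cos(5*t)/610 + 137*exp(5*t)/110 + 1185*exp(-6*t)/671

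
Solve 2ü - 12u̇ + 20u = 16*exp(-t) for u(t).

Divide through by 2: u'' - 6u' + 10u = 8*exp(-t).
Characteristic equation r² - 6r + 10 = 0 has discriminant (-6)² - 4·(10) = -4 < 0, so r = 3 ± i.
Hence u_h = C1*cos(t)*exp(3*t) + C2*exp(3*t)*sin(t).
Try u_p = A*exp(-t). Substituting into the equation and dividing by exp(-t) gives A = 8/17, so u_p = 8*exp(-t)/17.

u = 8*exp(-t)/17 + C1*cos(t)*exp(3*t) + C2*exp(3*t)*sin(t)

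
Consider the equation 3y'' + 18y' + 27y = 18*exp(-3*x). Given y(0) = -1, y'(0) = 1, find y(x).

y = -exp(-3*x) - 2*x*exp(-3*x) + 3*x**2*exp(-3*x)

Divide through by 3: y'' + 6y' + 9y = 6*exp(-3*x).
Characteristic equation r² + 6r + 9 = 0 has discriminant (6)² - 4·(9) = 0, so r = -3 is a repeated root.
Hence y_h = (C1 + C2*x)*exp(-3*x).
Since exp(-3*x) solves the homogeneous equation (r = -3 is a root of multiplicity 2), multiply the trial by x^2. Try y_p = A*x^2*exp(-3*x). Substituting into the equation and dividing by exp(-3*x) gives A = 3, so y_p = 3*x^2*exp(-3*x).
General solution: y = C1*exp(-3*x) + 3*x^2*exp(-3*x) + C2*x*exp(-3*x).
Apply the initial conditions: y(0) = C1 = -1 and y'(0) = C2 - 3*C1 = 1. Solving gives C1 = -1, C2 = -2.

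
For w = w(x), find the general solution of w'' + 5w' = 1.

w = C2 + x/5 + C1*exp(-5*x)

Characteristic equation r² + 5r = 0 factors as (r + 5)r = 0, so r = -5, 0.
Hence w_h = C1*exp(-5*x) + C2.
Since 1 solves the homogeneous equation (r = 0 is a root of multiplicity 1), multiply the trial by x. Try w_p = A*x. Substituting into the equation and dividing by 1 gives A = 1/5, so w_p = x/5.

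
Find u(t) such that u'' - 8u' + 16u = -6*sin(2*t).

u = -9*sin(2*t)/50 - 6*cos(2*t)/25 + C1*exp(4*t) + C2*t*exp(4*t)

Characteristic equation r² - 8r + 16 = 0 has discriminant (-8)² - 4·(16) = 0, so r = 4 is a repeated root.
Hence u_h = (C1 + C2*t)*exp(4*t).
Try u_p = A*cos(2*t) + B*sin(2*t). Substituting and equating the coefficients of cos(2t) and sin(2t) gives A = -6/25, B = -9/50, so u_p = -9*sin(2*t)/50 - 6*cos(2*t)/25.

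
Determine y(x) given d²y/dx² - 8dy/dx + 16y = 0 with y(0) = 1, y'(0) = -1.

Characteristic equation r² - 8r + 16 = 0 has discriminant (-8)² - 4·(16) = 0, so r = 4 is a repeated root.
Hence y_h = (C1 + C2*x)*exp(4*x).
Apply the initial conditions: y(0) = C1 = 1 and y'(0) = C2 + 4*C1 = -1. Solving gives C1 = 1, C2 = -5.

y = -5*x*exp(4*x) + exp(4*x)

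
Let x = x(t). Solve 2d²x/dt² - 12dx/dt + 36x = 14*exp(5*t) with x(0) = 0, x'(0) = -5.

Divide through by 2: x'' - 6x' + 18x = 7*exp(5*t).
Characteristic equation r² - 6r + 18 = 0 has discriminant (-6)² - 4·(18) = -36 < 0, so r = 3 ± 3i.
Hence x_h = C1*cos(3*t)*exp(3*t) + C2*exp(3*t)*sin(3*t).
Try x_p = A*exp(5*t). Substituting into the equation and dividing by exp(5*t) gives A = 7/13, so x_p = 7*exp(5*t)/13.
General solution: x = 7*exp(5*t)/13 + C1*cos(3*t)*exp(3*t) + C2*exp(3*t)*sin(3*t).
Apply the initial conditions: x(0) = 7/13 + C1 = 0 and x'(0) = 35/13 + 3*C1 + 3*C2 = -5. Solving gives C1 = -7/13, C2 = -79/39.

x = 7*exp(5*t)/13 - 79*exp(3*t)*sin(3*t)/39 - 7*cos(3*t)*exp(3*t)/13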